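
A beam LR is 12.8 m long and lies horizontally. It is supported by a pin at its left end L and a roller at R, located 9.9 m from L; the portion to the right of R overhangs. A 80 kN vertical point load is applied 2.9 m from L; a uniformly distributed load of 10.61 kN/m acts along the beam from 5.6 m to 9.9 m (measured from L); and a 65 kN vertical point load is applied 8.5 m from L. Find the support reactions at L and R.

Resultant of the distributed load: 10.61 × 4.3 = 45.623 kN at 7.75 m from L.
Moments about L: R_y·9.9 − 80·2.9 − (10.61·4.3)·7.75 − 65·8.5 = 0 → R_y = 1138.07825/9.9 = 114.957 ≈ 115.0 kN.
ΣF_y = 0: L_y + 114.957 − 80 − 10.61·4.3 − 65 = 0 → L_y = 75.67 kN.
ΣF_x = 0: no horizontal applied forces, so L_x = 0.

L_x = 0, L_y = 75.67 kN, R_y = 115.0 kN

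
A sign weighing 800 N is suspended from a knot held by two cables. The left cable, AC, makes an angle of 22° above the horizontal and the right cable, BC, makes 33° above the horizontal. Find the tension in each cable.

T_AC = 819.1 N, T_BC = 905.5 N

ΣF_x = 0: −T_AC·cos22° + T_BC·cos33° = 0 → T_BC = 1.10554·T_AC.
ΣF_y = 0: T_AC·sin22° + T_BC·sin33° = 800.
Substitute: T_AC·(0.374607 + 1.10554·0.544639) = 800 → T_AC = 819.062 ≈ 819.1 N.
Then T_BC = 1.10554 × 819.062 = 905.5 N.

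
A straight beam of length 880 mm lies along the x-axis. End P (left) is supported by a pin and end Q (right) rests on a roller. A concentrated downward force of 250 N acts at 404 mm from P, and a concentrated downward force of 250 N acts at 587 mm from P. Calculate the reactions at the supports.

ΣM about P: Q_y·880 − 250·404 − 250·587 = 0 → Q_y = 247750/880 = 281.534 ≈ 281.5 N.
ΣF_y = 0: P_y + 281.534 − 250 − 250 = 0 → P_y = 218.5 N.
ΣF_x = 0: no horizontal applied forces, so P_x = 0.

P_x = 0, P_y = 218.5 N, Q_y = 281.5 N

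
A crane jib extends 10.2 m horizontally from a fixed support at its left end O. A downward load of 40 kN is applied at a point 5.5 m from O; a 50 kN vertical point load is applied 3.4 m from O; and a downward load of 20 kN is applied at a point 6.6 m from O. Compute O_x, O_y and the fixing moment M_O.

O_x = 0, O_y = 110.0 kN, M_O = 522.0 kN·m

ΣF_x = 0: O_x = 0.
ΣF_y = 0: O_y − 40 − 50 − 20 = 0 → O_y = 110.0 kN.
ΣM about O: M_O − 40·5.5 − 50·3.4 − 20·6.6 = 0 → M_O = 522.0 kN·m.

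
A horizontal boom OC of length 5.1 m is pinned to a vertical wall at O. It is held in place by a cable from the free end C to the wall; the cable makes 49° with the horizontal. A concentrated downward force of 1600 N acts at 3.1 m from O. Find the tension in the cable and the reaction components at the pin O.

T = 1289 N, O_x = 845.4 N, O_y = 627.5 N

ΣM about O: T·sin49°·5.1 − 1600·3.1 = 0 → T = 4960/(5.1·0.75471) = 1288.64 ≈ 1289 N.
ΣF_x = 0: O_x − T·cos49° = 0 → O_x = 1288.64 × 0.656059 = 845.4 N.
ΣF_y = 0: O_y + T·sin49° − 1600 = 0 → O_y = 1600 − 1288.64 × 0.75471 = 627.5 N.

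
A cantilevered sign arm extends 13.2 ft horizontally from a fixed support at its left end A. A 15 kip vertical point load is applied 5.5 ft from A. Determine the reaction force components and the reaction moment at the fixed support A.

ΣF_x = 0: A_x = 0.
ΣF_y = 0: A_y − 15 = 0 → A_y = 15.00 kip.
ΣM about A: M_A − 15·5.5 = 0 → M_A = 82.50 kip·ft.

A_x = 0, A_y = 15.00 kip, M_A = 82.50 kip·ft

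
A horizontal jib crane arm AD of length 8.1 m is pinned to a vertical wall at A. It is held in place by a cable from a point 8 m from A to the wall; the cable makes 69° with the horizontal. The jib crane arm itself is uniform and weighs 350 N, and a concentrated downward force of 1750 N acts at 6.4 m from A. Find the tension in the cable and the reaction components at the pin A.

ΣM about A: T·sin69°·8 − 350·4.05 − 1750·6.4 = 0 → T = 12617.5/(8·0.93358) = 1689.4 ≈ 1689 N.
ΣF_x = 0: A_x − T·cos69° = 0 → A_x = 1689.4 × 0.358368 = 605.4 N.
ΣF_y = 0: A_y + T·sin69° − 350 − 1750 = 0 → A_y = 2100 − 1689.4 × 0.93358 = 522.8 N.

T = 1689 N, A_x = 605.4 N, A_y = 522.8 N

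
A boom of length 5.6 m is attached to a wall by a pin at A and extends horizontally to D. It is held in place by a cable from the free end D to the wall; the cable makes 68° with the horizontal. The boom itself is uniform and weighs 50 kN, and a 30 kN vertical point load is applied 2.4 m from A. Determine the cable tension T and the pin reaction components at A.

T = 40.83 kN, A_x = 15.30 kN, A_y = 42.14 kN

ΣM about A: T·sin68°·5.6 − 50·2.8 − 30·2.4 = 0 → T = 212/(5.6·0.927184) = 40.8302 ≈ 40.83 kN.
ΣF_x = 0: A_x − T·cos68° = 0 → A_x = 40.8302 × 0.374607 = 15.30 kN.
ΣF_y = 0: A_y + T·sin68° − 50 − 30 = 0 → A_y = 80 − 40.8302 × 0.927184 = 42.14 kN.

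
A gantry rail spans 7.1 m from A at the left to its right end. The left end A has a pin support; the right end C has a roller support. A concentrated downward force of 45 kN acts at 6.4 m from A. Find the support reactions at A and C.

ΣM about A: C_y·7.1 − 45·6.4 = 0 → C_y = 288/7.1 = 40.5634 ≈ 40.56 kN.
ΣF_y = 0: A_y + 40.5634 − 45 = 0 → A_y = 4.437 kN.
ΣF_x = 0: no horizontal applied forces, so A_x = 0.

A_x = 0, A_y = 4.437 kN, C_y = 40.56 kN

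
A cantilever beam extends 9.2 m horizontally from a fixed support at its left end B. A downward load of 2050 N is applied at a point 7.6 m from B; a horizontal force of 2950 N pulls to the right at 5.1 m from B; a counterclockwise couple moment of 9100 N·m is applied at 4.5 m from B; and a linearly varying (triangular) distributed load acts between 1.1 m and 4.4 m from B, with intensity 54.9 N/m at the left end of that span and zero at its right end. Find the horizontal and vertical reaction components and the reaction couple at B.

Resultant of the triangular load: ½ × 54.9 × 3.3 = 90.585 N, acting at 2.2 m from B (one-third of the span from the peak).
ΣF_x = 0: B_x + 2950 = 0 → B_x = -2950 N.
ΣF_y = 0: B_y − 2050 − ½·54.9·3.3 = 0 → B_y = 2141 N.
ΣM about B: M_B − 2050·7.6 + 9100 − (½·54.9·3.3)·2.2 = 0 → M_B = 6679 N·m.

B_x = -2950 N, B_y = 2141 N, M_B = 6679 N·m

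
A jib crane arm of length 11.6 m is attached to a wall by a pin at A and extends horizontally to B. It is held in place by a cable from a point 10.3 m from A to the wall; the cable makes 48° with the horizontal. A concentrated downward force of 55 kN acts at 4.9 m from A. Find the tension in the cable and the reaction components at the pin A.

ΣM about A: T·sin48°·10.3 − 55·4.9 = 0 → T = 269.5/(10.3·0.743145) = 35.2085 ≈ 35.21 kN.
ΣF_x = 0: A_x − T·cos48° = 0 → A_x = 35.2085 × 0.669131 = 23.56 kN.
ΣF_y = 0: A_y + T·sin48° − 55 = 0 → A_y = 55 − 35.2085 × 0.743145 = 28.83 kN.

T = 35.21 kN, A_x = 23.56 kN, A_y = 28.83 kN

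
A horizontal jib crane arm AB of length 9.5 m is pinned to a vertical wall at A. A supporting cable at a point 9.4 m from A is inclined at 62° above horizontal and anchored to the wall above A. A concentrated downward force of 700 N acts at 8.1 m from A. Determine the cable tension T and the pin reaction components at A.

ΣM about A: T·sin62°·9.4 − 700·8.1 = 0 → T = 5670/(9.4·0.882948) = 683.156 ≈ 683.2 N.
ΣF_x = 0: A_x − T·cos62° = 0 → A_x = 683.156 × 0.469472 = 320.7 N.
ΣF_y = 0: A_y + T·sin62° − 700 = 0 → A_y = 700 − 683.156 × 0.882948 = 96.81 N.

T = 683.2 N, A_x = 320.7 N, A_y = 96.81 N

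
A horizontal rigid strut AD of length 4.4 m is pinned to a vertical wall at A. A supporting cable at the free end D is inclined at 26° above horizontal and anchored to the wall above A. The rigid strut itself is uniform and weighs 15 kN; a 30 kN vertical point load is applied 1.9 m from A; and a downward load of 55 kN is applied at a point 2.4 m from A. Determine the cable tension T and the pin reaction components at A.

T = 115.1 kN, A_x = 103.4 kN, A_y = 49.55 kN

ΣM about A: T·sin26°·4.4 − 15·2.2 − 30·1.9 − 55·2.4 = 0 → T = 222/(4.4·0.438371) = 115.096 ≈ 115.1 kN.
ΣF_x = 0: A_x − T·cos26° = 0 → A_x = 115.096 × 0.898794 = 103.4 kN.
ΣF_y = 0: A_y + T·sin26° − 15 − 30 − 55 = 0 → A_y = 100 − 115.096 × 0.438371 = 49.55 kN.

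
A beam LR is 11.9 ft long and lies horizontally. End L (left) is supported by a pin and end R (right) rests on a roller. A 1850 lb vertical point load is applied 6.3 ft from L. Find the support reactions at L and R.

Moments about L: R_y·11.9 − 1850·6.3 = 0 → R_y = 11655/11.9 = 979.412 ≈ 979.4 lb.
ΣF_y = 0: L_y + 979.412 − 1850 = 0 → L_y = 870.6 lb.
ΣF_x = 0: no horizontal applied forces, so L_x = 0.

L_x = 0, L_y = 870.6 lb, R_y = 979.4 lb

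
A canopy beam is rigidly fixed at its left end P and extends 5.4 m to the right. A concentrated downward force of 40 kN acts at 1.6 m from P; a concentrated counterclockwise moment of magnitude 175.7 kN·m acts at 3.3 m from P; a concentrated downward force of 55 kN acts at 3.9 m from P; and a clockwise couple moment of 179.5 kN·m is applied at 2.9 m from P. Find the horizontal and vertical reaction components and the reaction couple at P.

P_x = 0, P_y = 95.00 kN, M_P = 282.3 kN·m

ΣF_x = 0: P_x = 0.
ΣF_y = 0: P_y − 40 − 55 = 0 → P_y = 95.00 kN.
ΣM about P: M_P − 40·1.6 + 175.7 − 55·3.9 − 179.5 = 0 → M_P = 282.3 kN·m.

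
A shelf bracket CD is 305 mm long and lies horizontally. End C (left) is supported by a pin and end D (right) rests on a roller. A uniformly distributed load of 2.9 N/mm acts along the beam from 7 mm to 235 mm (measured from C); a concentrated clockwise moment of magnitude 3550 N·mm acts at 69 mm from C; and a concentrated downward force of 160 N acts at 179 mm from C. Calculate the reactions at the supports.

C_x = 0, C_y = 453.3 N, D_y = 367.9 N

Resultant of the distributed load: 2.9 × 228 = 661.2 N at 121 mm from C.
Taking moments about C: D_y·305 − (2.9·228)·121 − 3550 − 160·179 = 0 → D_y = 112195.2/305 = 367.853 ≈ 367.9 N.
ΣF_y = 0: C_y + 367.853 − 2.9·228 − 160 = 0 → C_y = 453.3 N.
ΣF_x = 0: no horizontal applied forces, so C_x = 0.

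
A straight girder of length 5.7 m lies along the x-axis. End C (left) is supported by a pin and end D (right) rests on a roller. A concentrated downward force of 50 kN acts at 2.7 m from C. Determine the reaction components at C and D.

Moments about C: D_y·5.7 − 50·2.7 = 0 → D_y = 135/5.7 = 23.6842 ≈ 23.68 kN.
ΣF_y = 0: C_y + 23.6842 − 50 = 0 → C_y = 26.32 kN.
ΣF_x = 0: no horizontal applied forces, so C_x = 0.

C_x = 0, C_y = 26.32 kN, D_y = 23.68 kN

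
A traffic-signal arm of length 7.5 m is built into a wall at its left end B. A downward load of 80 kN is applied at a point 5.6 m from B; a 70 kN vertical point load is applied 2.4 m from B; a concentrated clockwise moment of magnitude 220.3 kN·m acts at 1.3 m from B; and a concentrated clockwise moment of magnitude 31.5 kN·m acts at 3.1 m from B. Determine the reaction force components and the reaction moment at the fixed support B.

ΣF_x = 0: B_x = 0.
ΣF_y = 0: B_y − 80 − 70 = 0 → B_y = 150.0 kN.
ΣM about B: M_B − 80·5.6 − 70·2.4 − 220.3 − 31.5 = 0 → M_B = 867.8 kN·m.

B_x = 0, B_y = 150.0 kN, M_B = 867.8 kN·m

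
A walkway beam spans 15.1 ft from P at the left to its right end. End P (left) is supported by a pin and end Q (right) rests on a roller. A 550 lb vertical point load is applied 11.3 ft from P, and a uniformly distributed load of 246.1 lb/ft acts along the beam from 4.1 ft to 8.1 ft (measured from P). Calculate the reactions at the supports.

P_x = 0, P_y = 725.1 lb, Q_y = 809.3 lb

Resultant of the distributed load: 246.1 × 4 = 984.4 lb at 6.1 ft from P.
Taking moments about P: Q_y·15.1 − 550·11.3 − (246.1·4)·6.1 = 0 → Q_y = 12219.84/15.1 = 809.261 ≈ 809.3 lb.
ΣF_y = 0: P_y + 809.261 − 550 − 246.1·4 = 0 → P_y = 725.1 lb.
ΣF_x = 0: no horizontal applied forces, so P_x = 0.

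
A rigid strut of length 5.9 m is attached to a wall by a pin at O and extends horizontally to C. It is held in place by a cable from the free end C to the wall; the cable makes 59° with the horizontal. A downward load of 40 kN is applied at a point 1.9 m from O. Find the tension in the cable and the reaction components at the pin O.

T = 15.03 kN, O_x = 7.740 kN, O_y = 27.12 kN

ΣM about O: T·sin59°·5.9 − 40·1.9 = 0 → T = 76/(5.9·0.857167) = 15.0278 ≈ 15.03 kN.
ΣF_x = 0: O_x − T·cos59° = 0 → O_x = 15.0278 × 0.515038 = 7.740 kN.
ΣF_y = 0: O_y + T·sin59° − 40 = 0 → O_y = 40 − 15.0278 × 0.857167 = 27.12 kN.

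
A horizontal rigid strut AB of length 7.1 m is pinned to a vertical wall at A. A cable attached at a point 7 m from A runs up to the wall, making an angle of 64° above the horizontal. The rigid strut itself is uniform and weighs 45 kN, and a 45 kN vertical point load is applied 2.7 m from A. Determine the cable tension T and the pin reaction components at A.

T = 44.70 kN, A_x = 19.60 kN, A_y = 49.82 kN

ΣM about A: T·sin64°·7 − 45·3.55 − 45·2.7 = 0 → T = 281.25/(7·0.898794) = 44.7028 ≈ 44.70 kN.
ΣF_x = 0: A_x − T·cos64° = 0 → A_x = 44.7028 × 0.438371 = 19.60 kN.
ΣF_y = 0: A_y + T·sin64° − 45 − 45 = 0 → A_y = 90 − 44.7028 × 0.898794 = 49.82 kN.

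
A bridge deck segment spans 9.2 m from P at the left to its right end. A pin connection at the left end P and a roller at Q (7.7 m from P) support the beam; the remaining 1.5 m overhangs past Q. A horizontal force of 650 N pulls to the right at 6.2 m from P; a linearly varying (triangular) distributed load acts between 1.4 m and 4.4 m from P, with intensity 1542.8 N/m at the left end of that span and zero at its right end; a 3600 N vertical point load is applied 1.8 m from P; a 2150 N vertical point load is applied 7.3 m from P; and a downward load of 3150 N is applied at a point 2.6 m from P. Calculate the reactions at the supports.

Resultant of the triangular load: ½ × 1542.8 × 3 = 2314.2 N, acting at 2.4 m from P (one-third of the span from the peak).
Moments about P: Q_y·7.7 − (½·1542.8·3)·2.4 − 3600·1.8 − 2150·7.3 − 3150·2.6 = 0 → Q_y = 35919.08/7.7 = 4664.82 ≈ 4665 N.
ΣF_y = 0: P_y + 4664.82 − ½·1542.8·3 − 3600 − 2150 − 3150 = 0 → P_y = 6549 N.
ΣF_x = 0: P_x + 650 = 0 → P_x = -650.0 N.

P_x = -650.0 N, P_y = 6549 N, Q_y = 4665 N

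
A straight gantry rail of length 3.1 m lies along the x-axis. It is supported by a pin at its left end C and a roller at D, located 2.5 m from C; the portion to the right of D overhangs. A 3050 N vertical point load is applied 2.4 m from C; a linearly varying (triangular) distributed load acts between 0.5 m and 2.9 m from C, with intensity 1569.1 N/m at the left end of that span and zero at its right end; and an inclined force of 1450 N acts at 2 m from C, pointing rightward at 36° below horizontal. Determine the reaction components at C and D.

Resultant of the triangular load: ½ × 1569.1 × 2.4 = 1882.92 N, acting at 1.3 m from C (one-third of the span from the peak).
ΣM about C: D_y·2.5 − 3050·2.4 − (½·1569.1·2.4)·1.3 − 1450·sin36°·2 = 0 → D_y = 11472.4/2.5 = 4588.96 ≈ 4589 N.
ΣF_y = 0: C_y + 4588.96 − 3050 − ½·1569.1·2.4 − 1450·sin36° = 0 → C_y = 1196 N.
ΣF_x = 0: C_x + 1450·cos36° = 0 → C_x = -1173 N.

C_x = -1173 N, C_y = 1196 N, D_y = 4589 N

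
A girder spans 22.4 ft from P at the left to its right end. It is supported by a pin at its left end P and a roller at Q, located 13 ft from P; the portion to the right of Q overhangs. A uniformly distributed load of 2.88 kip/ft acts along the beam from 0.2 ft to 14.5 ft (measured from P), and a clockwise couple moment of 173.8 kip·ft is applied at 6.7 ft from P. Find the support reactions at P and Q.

Resultant of the distributed load: 2.88 × 14.3 = 41.184 kip at 7.35 ft from P.
ΣM about P: Q_y·13 − (2.88·14.3)·7.35 − 173.8 = 0 → Q_y = 476.5024/13 = 36.654 ≈ 36.65 kip.
ΣF_y = 0: P_y + 36.654 − 2.88·14.3 = 0 → P_y = 4.530 kip.
ΣF_x = 0: no horizontal applied forces, so P_x = 0.

P_x = 0, P_y = 4.530 kip, Q_y = 36.65 kip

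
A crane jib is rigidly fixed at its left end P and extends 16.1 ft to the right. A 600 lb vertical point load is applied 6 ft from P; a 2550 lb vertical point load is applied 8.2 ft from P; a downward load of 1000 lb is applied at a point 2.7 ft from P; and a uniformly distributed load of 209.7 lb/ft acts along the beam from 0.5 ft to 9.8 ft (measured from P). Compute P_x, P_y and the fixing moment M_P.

Resultant of the distributed load: 209.7 × 9.3 = 1950.21 lb at 5.15 ft from P.
ΣF_x = 0: P_x = 0.
ΣF_y = 0: P_y − 600 − 2550 − 1000 − 209.7·9.3 = 0 → P_y = 6100 lb.
ΣM about P: M_P − 600·6 − 2550·8.2 − 1000·2.7 − (209.7·9.3)·5.15 = 0 → M_P = 37250 lb·ft.

P_x = 0, P_y = 6100 lb, M_P = 37250 lb·ft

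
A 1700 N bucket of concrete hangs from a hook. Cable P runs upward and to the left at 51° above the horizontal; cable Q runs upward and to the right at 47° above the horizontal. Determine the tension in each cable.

ΣF_x = 0: −T_P·cos51° + T_Q·cos47° = 0 → T_Q = 0.922759·T_P.
ΣF_y = 0: T_P·sin51° + T_Q·sin47° = 1700.
Substitute: T_P·(0.777146 + 0.922759·0.731354) = 1700 → T_P = 1170.79 ≈ 1171 N.
Then T_Q = 0.922759 × 1170.79 = 1080 N.

T_P = 1171 N, T_Q = 1080 N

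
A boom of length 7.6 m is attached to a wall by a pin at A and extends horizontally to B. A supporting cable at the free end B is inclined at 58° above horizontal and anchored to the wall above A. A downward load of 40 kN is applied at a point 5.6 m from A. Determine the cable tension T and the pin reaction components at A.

T = 34.75 kN, A_x = 18.42 kN, A_y = 10.53 kN

ΣM about A: T·sin58°·7.6 − 40·5.6 = 0 → T = 224/(7.6·0.848048) = 34.7547 ≈ 34.75 kN.
ΣF_x = 0: A_x − T·cos58° = 0 → A_x = 34.7547 × 0.529919 = 18.42 kN.
ΣF_y = 0: A_y + T·sin58° − 40 = 0 → A_y = 40 − 34.7547 × 0.848048 = 10.53 kN.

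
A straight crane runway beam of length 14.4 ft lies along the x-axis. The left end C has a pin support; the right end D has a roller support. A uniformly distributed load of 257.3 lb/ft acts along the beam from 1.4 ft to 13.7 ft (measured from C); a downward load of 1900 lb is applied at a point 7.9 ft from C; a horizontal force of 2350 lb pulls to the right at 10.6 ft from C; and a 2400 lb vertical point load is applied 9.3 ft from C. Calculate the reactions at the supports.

Resultant of the distributed load: 257.3 × 12.3 = 3164.79 lb at 7.55 ft from C.
ΣM about C: D_y·14.4 − (257.3·12.3)·7.55 − 1900·7.9 − 2400·9.3 = 0 → D_y = 61224.1645/14.4 = 4251.68 ≈ 4252 lb.
ΣF_y = 0: C_y + 4251.68 − 257.3·12.3 − 1900 − 2400 = 0 → C_y = 3213 lb.
ΣF_x = 0: C_x + 2350 = 0 → C_x = -2350 lb.

C_x = -2350 lb, C_y = 3213 lb, D_y = 4252 lb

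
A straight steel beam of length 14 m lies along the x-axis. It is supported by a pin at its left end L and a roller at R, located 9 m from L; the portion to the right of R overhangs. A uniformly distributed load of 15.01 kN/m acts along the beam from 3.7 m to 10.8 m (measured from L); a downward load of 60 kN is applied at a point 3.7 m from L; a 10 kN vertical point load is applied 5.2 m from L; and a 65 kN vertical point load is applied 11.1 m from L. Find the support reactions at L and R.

L_x = 0, L_y = 45.11 kN, R_y = 196.5 kN

Resultant of the distributed load: 15.01 × 7.1 = 106.571 kN at 7.25 m from L.
Moments about L: R_y·9 − (15.01·7.1)·7.25 − 60·3.7 − 10·5.2 − 65·11.1 = 0 → R_y = 1768.13975/9 = 196.46 ≈ 196.5 kN.
ΣF_y = 0: L_y + 196.46 − 15.01·7.1 − 60 − 10 − 65 = 0 → L_y = 45.11 kN.
ΣF_x = 0: no horizontal applied forces, so L_x = 0.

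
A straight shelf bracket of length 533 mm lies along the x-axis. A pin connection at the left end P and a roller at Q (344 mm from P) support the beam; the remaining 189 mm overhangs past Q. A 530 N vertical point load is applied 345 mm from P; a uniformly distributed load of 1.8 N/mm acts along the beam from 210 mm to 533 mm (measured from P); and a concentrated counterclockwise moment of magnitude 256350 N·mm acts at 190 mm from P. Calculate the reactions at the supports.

Resultant of the distributed load: 1.8 × 323 = 581.4 N at 371.5 mm from P.
Taking moments about P: Q_y·344 − 530·345 − (1.8·323)·371.5 + 256350 = 0 → Q_y = 142490.1/344 = 414.215 ≈ 414.2 N.
ΣF_y = 0: P_y + 414.215 − 530 − 1.8·323 = 0 → P_y = 697.2 N.
ΣF_x = 0: no horizontal applied forces, so P_x = 0.

P_x = 0, P_y = 697.2 N, Q_y = 414.2 N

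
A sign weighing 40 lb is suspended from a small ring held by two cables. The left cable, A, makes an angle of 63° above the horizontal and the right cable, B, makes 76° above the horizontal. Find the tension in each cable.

ΣF_x = 0: −T_A·cos63° + T_B·cos76° = 0 → T_B = 1.8766·T_A.
ΣF_y = 0: T_A·sin63° + T_B·sin76° = 40.
Substitute: T_A·(0.891007 + 1.8766·0.970296) = 40 → T_A = 14.75 lb.
Then T_B = 1.8766 × 14.75 = 27.68 lb.

T_A = 14.75 lb, T_B = 27.68 lb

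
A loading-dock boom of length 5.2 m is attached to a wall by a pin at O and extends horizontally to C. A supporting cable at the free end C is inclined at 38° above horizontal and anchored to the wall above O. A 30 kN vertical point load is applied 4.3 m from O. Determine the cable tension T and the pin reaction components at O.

T = 40.29 kN, O_x = 31.75 kN, O_y = 5.192 kN

ΣM about O: T·sin38°·5.2 − 30·4.3 = 0 → T = 129/(5.2·0.615661) = 40.2944 ≈ 40.29 kN.
ΣF_x = 0: O_x − T·cos38° = 0 → O_x = 40.2944 × 0.788011 = 31.75 kN.
ΣF_y = 0: O_y + T·sin38° − 30 = 0 → O_y = 30 − 40.2944 × 0.615661 = 5.192 kN.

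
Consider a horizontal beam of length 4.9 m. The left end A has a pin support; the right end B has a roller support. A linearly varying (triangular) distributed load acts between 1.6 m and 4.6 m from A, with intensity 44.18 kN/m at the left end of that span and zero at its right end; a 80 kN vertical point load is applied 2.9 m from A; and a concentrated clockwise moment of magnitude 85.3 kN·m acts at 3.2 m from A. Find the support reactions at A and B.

Resultant of the triangular load: ½ × 44.18 × 3 = 66.27 kN, acting at 2.6 m from A (one-third of the span from the peak).
Taking moments about A: B_y·4.9 − (½·44.18·3)·2.6 − 80·2.9 − 85.3 = 0 → B_y = 489.602/4.9 = 99.9188 ≈ 99.92 kN.
ΣF_y = 0: A_y + 99.9188 − ½·44.18·3 − 80 = 0 → A_y = 46.35 kN.
ΣF_x = 0: no horizontal applied forces, so A_x = 0.

A_x = 0, A_y = 46.35 kN, B_y = 99.92 kN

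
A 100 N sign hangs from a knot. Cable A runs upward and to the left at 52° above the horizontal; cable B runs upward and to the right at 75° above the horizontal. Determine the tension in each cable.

T_A = 32.41 N, T_B = 77.09 N

ΣF_x = 0: −T_A·cos52° + T_B·cos75° = 0 → T_B = 2.37873·T_A.
ΣF_y = 0: T_A·sin52° + T_B·sin75° = 100.
Substitute: T_A·(0.788011 + 2.37873·0.965926) = 100 → T_A = 32.4077 ≈ 32.41 N.
Then T_B = 2.37873 × 32.4077 = 77.09 N.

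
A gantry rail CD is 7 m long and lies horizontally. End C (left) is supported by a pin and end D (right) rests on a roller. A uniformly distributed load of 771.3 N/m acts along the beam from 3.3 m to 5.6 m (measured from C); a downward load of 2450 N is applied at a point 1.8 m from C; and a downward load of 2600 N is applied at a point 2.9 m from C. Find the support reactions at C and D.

C_x = 0, C_y = 3989 N, D_y = 2835 N

Resultant of the distributed load: 771.3 × 2.3 = 1773.99 N at 4.45 m from C.
Moments about C: D_y·7 − (771.3·2.3)·4.45 − 2450·1.8 − 2600·2.9 = 0 → D_y = 19844.2555/7 = 2834.89 ≈ 2835 N.
ΣF_y = 0: C_y + 2834.89 − 771.3·2.3 − 2450 − 2600 = 0 → C_y = 3989 N.
ΣF_x = 0: no horizontal applied forces, so C_x = 0.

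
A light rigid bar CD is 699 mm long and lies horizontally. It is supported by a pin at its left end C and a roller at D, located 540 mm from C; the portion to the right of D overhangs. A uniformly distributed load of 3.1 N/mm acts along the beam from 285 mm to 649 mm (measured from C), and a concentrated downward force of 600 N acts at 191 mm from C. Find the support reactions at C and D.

Resultant of the distributed load: 3.1 × 364 = 1128.4 N at 467 mm from C.
ΣM about C: D_y·540 − (3.1·364)·467 − 600·191 = 0 → D_y = 641562.8/540 = 1188.08 ≈ 1188 N.
ΣF_y = 0: C_y + 1188.08 − 3.1·364 − 600 = 0 → C_y = 540.3 N.
ΣF_x = 0: no horizontal applied forces, so C_x = 0.

C_x = 0, C_y = 540.3 N, D_y = 1188 N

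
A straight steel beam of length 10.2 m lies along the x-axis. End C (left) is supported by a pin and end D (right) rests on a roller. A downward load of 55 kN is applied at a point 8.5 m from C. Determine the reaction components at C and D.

C_x = 0, C_y = 9.167 kN, D_y = 45.83 kN

Taking moments about C: D_y·10.2 − 55·8.5 = 0 → D_y = 467.5/10.2 = 45.8333 ≈ 45.83 kN.
ΣF_y = 0: C_y + 45.8333 − 55 = 0 → C_y = 9.167 kN.
ΣF_x = 0: no horizontal applied forces, so C_x = 0.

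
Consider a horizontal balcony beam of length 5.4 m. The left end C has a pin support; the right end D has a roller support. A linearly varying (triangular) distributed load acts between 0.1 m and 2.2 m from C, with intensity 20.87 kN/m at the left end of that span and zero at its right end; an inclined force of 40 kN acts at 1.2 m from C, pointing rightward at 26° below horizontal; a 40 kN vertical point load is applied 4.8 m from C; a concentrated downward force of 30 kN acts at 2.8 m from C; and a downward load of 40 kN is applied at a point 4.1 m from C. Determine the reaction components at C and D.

C_x = -35.95 kN, C_y = 60.82 kN, D_y = 88.62 kN

Resultant of the triangular load: ½ × 20.87 × 2.1 = 21.9135 kN, acting at 0.8 m from C (one-third of the span from the peak).
Moments about C: D_y·5.4 − (½·20.87·2.1)·0.8 − 40·sin26°·1.2 − 40·4.8 − 30·2.8 − 40·4.1 = 0 → D_y = 478.573/5.4 = 88.6246 ≈ 88.62 kN.
ΣF_y = 0: C_y + 88.6246 − ½·20.87·2.1 − 40·sin26° − 40 − 30 − 40 = 0 → C_y = 60.82 kN.
ΣF_x = 0: C_x + 40·cos26° = 0 → C_x = -35.95 kN.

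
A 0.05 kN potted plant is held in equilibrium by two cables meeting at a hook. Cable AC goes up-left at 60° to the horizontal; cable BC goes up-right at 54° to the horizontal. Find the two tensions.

T_AC = 0.03217 kN, T_BC = 0.02737 kN

ΣF_x = 0: −T_AC·cos60° + T_BC·cos54° = 0 → T_BC = 0.850651·T_AC.
ΣF_y = 0: T_AC·sin60° + T_BC·sin54° = 0.05.
Substitute: T_AC·(0.866025 + 0.850651·0.809017) = 0.05 → T_AC = 0.0321706 ≈ 0.03217 kN.
Then T_BC = 0.850651 × 0.0321706 = 0.02737 kN.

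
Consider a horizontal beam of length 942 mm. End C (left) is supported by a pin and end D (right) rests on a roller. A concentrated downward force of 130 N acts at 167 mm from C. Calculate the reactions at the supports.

ΣM about C: D_y·942 − 130·167 = 0 → D_y = 21710/942 = 23.0467 ≈ 23.05 N.
ΣF_y = 0: C_y + 23.0467 − 130 = 0 → C_y = 107.0 N.
ΣF_x = 0: no horizontal applied forces, so C_x = 0.

C_x = 0, C_y = 107.0 N, D_y = 23.05 N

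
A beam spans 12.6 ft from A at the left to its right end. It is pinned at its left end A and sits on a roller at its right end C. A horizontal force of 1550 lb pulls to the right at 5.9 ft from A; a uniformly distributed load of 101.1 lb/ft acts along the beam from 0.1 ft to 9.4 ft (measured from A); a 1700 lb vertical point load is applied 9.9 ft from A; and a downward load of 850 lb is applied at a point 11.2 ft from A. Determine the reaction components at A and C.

A_x = -1550 lb, A_y = 1045 lb, C_y = 2446 lb

Resultant of the distributed load: 101.1 × 9.3 = 940.23 lb at 4.75 ft from A.
ΣM about A: C_y·12.6 − (101.1·9.3)·4.75 − 1700·9.9 − 850·11.2 = 0 → C_y = 30816.0925/12.6 = 2445.72 ≈ 2446 lb.
ΣF_y = 0: A_y + 2445.72 − 101.1·9.3 − 1700 − 850 = 0 → A_y = 1045 lb.
ΣF_x = 0: A_x + 1550 = 0 → A_x = -1550 lb.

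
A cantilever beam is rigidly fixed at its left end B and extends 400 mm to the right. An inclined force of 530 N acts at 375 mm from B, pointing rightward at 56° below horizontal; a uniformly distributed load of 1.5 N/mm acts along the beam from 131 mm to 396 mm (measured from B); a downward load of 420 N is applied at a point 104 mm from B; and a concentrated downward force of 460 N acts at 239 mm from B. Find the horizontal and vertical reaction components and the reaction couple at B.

Resultant of the distributed load: 1.5 × 265 = 397.5 N at 263.5 mm from B.
ΣF_x = 0: B_x + 530·cos56° = 0 → B_x = -296.4 N.
ΣF_y = 0: B_y − 530·sin56° − 1.5·265 − 420 − 460 = 0 → B_y = 1717 N.
ΣM about B: M_B − 530·sin56°·375 − (1.5·265)·263.5 − 420·104 − 460·239 = 0 → M_B = 423100 N·mm.

B_x = -296.4 N, B_y = 1717 N, M_B = 423100 N·mm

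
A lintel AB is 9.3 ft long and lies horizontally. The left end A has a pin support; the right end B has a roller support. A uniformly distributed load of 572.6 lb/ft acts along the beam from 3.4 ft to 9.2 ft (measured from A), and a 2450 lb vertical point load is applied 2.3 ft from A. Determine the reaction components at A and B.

Resultant of the distributed load: 572.6 × 5.8 = 3321.08 lb at 6.3 ft from A.
ΣM about A: B_y·9.3 − (572.6·5.8)·6.3 − 2450·2.3 = 0 → B_y = 26557.804/9.3 = 2855.68 ≈ 2856 lb.
ΣF_y = 0: A_y + 2855.68 − 572.6·5.8 − 2450 = 0 → A_y = 2915 lb.
ΣF_x = 0: no horizontal applied forces, so A_x = 0.

A_x = 0, A_y = 2915 lb, B_y = 2856 lb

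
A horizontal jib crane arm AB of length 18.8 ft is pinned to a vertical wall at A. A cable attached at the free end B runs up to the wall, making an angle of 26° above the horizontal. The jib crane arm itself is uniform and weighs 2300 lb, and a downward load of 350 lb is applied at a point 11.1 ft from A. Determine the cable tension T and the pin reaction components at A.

T = 3095 lb, A_x = 2782 lb, A_y = 1293 lb

ΣM about A: T·sin26°·18.8 − 2300·9.4 − 350·11.1 = 0 → T = 25505/(18.8·0.438371) = 3094.75 ≈ 3095 lb.
ΣF_x = 0: A_x − T·cos26° = 0 → A_x = 3094.75 × 0.898794 = 2782 lb.
ΣF_y = 0: A_y + T·sin26° − 2300 − 350 = 0 → A_y = 2650 − 3094.75 × 0.438371 = 1293 lb.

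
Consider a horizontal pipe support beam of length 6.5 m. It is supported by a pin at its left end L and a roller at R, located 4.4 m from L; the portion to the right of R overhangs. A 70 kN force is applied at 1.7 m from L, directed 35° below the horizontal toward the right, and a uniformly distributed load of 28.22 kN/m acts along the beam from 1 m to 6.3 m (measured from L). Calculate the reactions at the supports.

Resultant of the distributed load: 28.22 × 5.3 = 149.566 kN at 3.65 m from L.
Taking moments about L: R_y·4.4 − 70·sin35°·1.7 − (28.22·5.3)·3.65 = 0 → R_y = 614.171/4.4 = 139.584 ≈ 139.6 kN.
ΣF_y = 0: L_y + 139.584 − 70·sin35° − 28.22·5.3 = 0 → L_y = 50.13 kN.
ΣF_x = 0: L_x + 70·cos35° = 0 → L_x = -57.34 kN.

L_x = -57.34 kN, L_y = 50.13 kN, R_y = 139.6 kN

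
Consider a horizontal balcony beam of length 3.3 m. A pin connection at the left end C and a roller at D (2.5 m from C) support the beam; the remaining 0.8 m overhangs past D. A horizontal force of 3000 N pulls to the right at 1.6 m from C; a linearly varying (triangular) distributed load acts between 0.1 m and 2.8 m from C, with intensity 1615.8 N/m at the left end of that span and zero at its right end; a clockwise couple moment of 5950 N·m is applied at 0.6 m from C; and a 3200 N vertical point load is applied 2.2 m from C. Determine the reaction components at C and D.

C_x = -3000 N, C_y = -687.2 N, D_y = 6069 N

Resultant of the triangular load: ½ × 1615.8 × 2.7 = 2181.33 N, acting at 1 m from C (one-third of the span from the peak).
Taking moments about C: D_y·2.5 − (½·1615.8·2.7)·1 − 5950 − 3200·2.2 = 0 → D_y = 15171.33/2.5 = 6068.53 ≈ 6069 N.
ΣF_y = 0: C_y + 6068.53 − ½·1615.8·2.7 − 3200 = 0 → C_y = -687.2 N.
ΣF_x = 0: C_x + 3000 = 0 → C_x = -3000 N.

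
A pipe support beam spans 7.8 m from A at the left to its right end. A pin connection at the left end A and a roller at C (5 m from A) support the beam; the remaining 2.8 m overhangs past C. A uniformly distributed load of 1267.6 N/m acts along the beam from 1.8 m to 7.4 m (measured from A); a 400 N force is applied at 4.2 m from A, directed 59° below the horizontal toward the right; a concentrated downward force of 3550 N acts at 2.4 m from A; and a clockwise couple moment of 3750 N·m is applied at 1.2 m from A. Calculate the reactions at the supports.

A_x = -206.0 N, A_y = 1719 N, C_y = 9273 N

Resultant of the distributed load: 1267.6 × 5.6 = 7098.56 N at 4.6 m from A.
Moments about A: C_y·5 − (1267.6·5.6)·4.6 − 400·sin59°·4.2 − 3550·2.4 − 3750 = 0 → C_y = 46363.4/5 = 9272.68 ≈ 9273 N.
ΣF_y = 0: A_y + 9272.68 − 1267.6·5.6 − 400·sin59° − 3550 = 0 → A_y = 1719 N.
ΣF_x = 0: A_x + 400·cos59° = 0 → A_x = -206.0 N.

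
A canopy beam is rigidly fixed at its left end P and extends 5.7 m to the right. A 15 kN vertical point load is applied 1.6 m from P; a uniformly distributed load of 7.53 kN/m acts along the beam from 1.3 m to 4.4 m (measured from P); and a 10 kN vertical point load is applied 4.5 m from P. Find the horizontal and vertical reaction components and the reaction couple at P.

Resultant of the distributed load: 7.53 × 3.1 = 23.343 kN at 2.85 m from P.
ΣF_x = 0: P_x = 0.
ΣF_y = 0: P_y − 15 − 7.53·3.1 − 10 = 0 → P_y = 48.34 kN.
ΣM about P: M_P − 15·1.6 − (7.53·3.1)·2.85 − 10·4.5 = 0 → M_P = 135.5 kN·m.

P_x = 0, P_y = 48.34 kN, M_P = 135.5 kN·m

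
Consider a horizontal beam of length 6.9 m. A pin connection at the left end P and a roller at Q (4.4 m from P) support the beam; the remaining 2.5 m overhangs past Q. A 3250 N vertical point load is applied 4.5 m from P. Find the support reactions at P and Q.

P_x = 0, P_y = -73.86 N, Q_y = 3324 N

Moments about P: Q_y·4.4 − 3250·4.5 = 0 → Q_y = 14625/4.4 = 3323.86 ≈ 3324 N.
ΣF_y = 0: P_y + 3323.86 − 3250 = 0 → P_y = -73.86 N.
ΣF_x = 0: no horizontal applied forces, so P_x = 0.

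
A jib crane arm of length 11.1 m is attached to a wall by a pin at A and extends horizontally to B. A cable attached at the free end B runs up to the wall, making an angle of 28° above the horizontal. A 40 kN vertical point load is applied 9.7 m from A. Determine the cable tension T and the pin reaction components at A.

ΣM about A: T·sin28°·11.1 − 40·9.7 = 0 → T = 388/(11.1·0.469472) = 74.4559 ≈ 74.46 kN.
ΣF_x = 0: A_x − T·cos28° = 0 → A_x = 74.4559 × 0.882948 = 65.74 kN.
ΣF_y = 0: A_y + T·sin28° − 40 = 0 → A_y = 40 − 74.4559 × 0.469472 = 5.045 kN.

T = 74.46 kN, A_x = 65.74 kN, A_y = 5.045 kN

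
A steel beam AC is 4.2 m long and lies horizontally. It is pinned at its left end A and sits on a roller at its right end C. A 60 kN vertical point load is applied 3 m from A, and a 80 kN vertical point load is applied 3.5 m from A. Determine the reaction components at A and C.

A_x = 0, A_y = 30.48 kN, C_y = 109.5 kN

Taking moments about A: C_y·4.2 − 60·3 − 80·3.5 = 0 → C_y = 460/4.2 = 109.524 ≈ 109.5 kN.
ΣF_y = 0: A_y + 109.524 − 60 − 80 = 0 → A_y = 30.48 kN.
ΣF_x = 0: no horizontal applied forces, so A_x = 0.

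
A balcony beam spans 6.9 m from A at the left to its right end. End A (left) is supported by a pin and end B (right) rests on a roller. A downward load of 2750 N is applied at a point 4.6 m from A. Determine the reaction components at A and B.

Taking moments about A: B_y·6.9 − 2750·4.6 = 0 → B_y = 12650/6.9 = 1833.33 ≈ 1833 N.
ΣF_y = 0: A_y + 1833.33 − 2750 = 0 → A_y = 916.7 N.
ΣF_x = 0: no horizontal applied forces, so A_x = 0.

A_x = 0, A_y = 916.7 N, B_y = 1833 N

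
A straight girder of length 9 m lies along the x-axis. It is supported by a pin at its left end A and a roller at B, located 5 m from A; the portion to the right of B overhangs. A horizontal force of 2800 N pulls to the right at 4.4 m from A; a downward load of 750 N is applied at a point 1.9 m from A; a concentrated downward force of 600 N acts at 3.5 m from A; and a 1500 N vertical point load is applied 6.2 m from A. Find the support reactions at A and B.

Moments about A: B_y·5 − 750·1.9 − 600·3.5 − 1500·6.2 = 0 → B_y = 12825/5 = 2565 N.
ΣF_y = 0: A_y + 2565 − 750 − 600 − 1500 = 0 → A_y = 285.0 N.
ΣF_x = 0: A_x + 2800 = 0 → A_x = -2800 N.

A_x = -2800 N, A_y = 285.0 N, B_y = 2565 N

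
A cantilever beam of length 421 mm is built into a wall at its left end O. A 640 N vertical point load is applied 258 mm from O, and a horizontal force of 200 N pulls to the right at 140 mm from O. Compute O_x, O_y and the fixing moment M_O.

O_x = -200.0 N, O_y = 640.0 N, M_O = 165100 N·mm

ΣF_x = 0: O_x + 200 = 0 → O_x = -200.0 N.
ΣF_y = 0: O_y − 640 = 0 → O_y = 640.0 N.
ΣM about O: M_O − 640·258 = 0 → M_O = 165100 N·mm.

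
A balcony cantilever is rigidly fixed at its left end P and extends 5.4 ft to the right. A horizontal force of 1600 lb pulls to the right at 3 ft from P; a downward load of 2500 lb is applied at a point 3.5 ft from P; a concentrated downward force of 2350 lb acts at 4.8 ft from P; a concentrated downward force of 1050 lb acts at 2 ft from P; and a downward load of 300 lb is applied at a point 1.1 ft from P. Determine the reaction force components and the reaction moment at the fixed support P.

ΣF_x = 0: P_x + 1600 = 0 → P_x = -1600 lb.
ΣF_y = 0: P_y − 2500 − 2350 − 1050 − 300 = 0 → P_y = 6200 lb.
ΣM about P: M_P − 2500·3.5 − 2350·4.8 − 1050·2 − 300·1.1 = 0 → M_P = 22460 lb·ft.

P_x = -1600 lb, P_y = 6200 lb, M_P = 22460 lb·ft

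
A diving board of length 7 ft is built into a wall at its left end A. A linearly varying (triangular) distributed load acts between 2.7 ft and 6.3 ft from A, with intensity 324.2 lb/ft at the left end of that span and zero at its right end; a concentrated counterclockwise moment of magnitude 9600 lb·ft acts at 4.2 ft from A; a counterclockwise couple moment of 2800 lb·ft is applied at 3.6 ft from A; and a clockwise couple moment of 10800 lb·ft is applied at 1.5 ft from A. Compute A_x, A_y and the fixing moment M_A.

A_x = 0, A_y = 583.6 lb, M_A = 675.9 lb·ft

Resultant of the triangular load: ½ × 324.2 × 3.6 = 583.56 lb, acting at 3.9 ft from A (one-third of the span from the peak).
ΣF_x = 0: A_x = 0.
ΣF_y = 0: A_y − ½·324.2·3.6 = 0 → A_y = 583.6 lb.
ΣM about A: M_A − (½·324.2·3.6)·3.9 + 9600 + 2800 − 10800 = 0 → M_A = 675.9 lb·ft.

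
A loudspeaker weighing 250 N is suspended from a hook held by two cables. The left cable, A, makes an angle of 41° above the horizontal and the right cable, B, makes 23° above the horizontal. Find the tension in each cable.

ΣF_x = 0: −T_A·cos41° + T_B·cos23° = 0 → T_B = 0.819887·T_A.
ΣF_y = 0: T_A·sin41° + T_B·sin23° = 250.
Substitute: T_A·(0.656059 + 0.819887·0.390731) = 250 → T_A = 256.039 ≈ 256.0 N.
Then T_B = 0.819887 × 256.039 = 209.9 N.

T_A = 256.0 N, T_B = 209.9 N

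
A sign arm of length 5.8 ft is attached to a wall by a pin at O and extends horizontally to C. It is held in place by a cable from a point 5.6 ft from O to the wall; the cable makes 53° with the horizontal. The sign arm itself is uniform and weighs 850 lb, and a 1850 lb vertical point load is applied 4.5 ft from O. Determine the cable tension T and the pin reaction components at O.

T = 2413 lb, O_x = 1452 lb, O_y = 773.2 lb

ΣM about O: T·sin53°·5.6 − 850·2.9 − 1850·4.5 = 0 → T = 10790/(5.6·0.798636) = 2412.6 ≈ 2413 lb.
ΣF_x = 0: O_x − T·cos53° = 0 → O_x = 2412.6 × 0.601815 = 1452 lb.
ΣF_y = 0: O_y + T·sin53° − 850 − 1850 = 0 → O_y = 2700 − 2412.6 × 0.798636 = 773.2 lb.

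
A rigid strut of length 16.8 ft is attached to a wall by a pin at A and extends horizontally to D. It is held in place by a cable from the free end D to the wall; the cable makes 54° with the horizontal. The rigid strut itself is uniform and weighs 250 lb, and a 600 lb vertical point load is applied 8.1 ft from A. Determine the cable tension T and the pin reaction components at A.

T = 512.1 lb, A_x = 301.0 lb, A_y = 435.7 lb

ΣM about A: T·sin54°·16.8 − 250·8.4 − 600·8.1 = 0 → T = 6960/(16.8·0.809017) = 512.085 ≈ 512.1 lb.
ΣF_x = 0: A_x − T·cos54° = 0 → A_x = 512.085 × 0.587785 = 301.0 lb.
ΣF_y = 0: A_y + T·sin54° − 250 − 600 = 0 → A_y = 850 − 512.085 × 0.809017 = 435.7 lb.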